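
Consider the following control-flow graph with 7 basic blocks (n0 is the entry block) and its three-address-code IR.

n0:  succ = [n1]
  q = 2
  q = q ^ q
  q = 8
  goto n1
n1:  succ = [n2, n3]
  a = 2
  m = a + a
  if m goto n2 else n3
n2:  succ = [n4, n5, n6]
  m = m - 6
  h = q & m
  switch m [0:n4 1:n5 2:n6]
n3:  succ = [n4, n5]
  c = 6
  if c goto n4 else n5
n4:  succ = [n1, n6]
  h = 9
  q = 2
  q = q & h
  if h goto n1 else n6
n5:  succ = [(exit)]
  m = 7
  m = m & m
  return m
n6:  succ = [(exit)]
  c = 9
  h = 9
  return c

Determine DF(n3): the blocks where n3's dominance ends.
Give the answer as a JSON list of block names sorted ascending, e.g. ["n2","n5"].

Answer: ["n4", "n5"]

Analysis:
idom tree: n1←n0 n2←n1 n3←n1 n4←n1 n5←n1 n6←n1
Join-block Dom:
  n1: preds {n0,n4}: {n0} ∩ {n0,n1,n4} = {n0}; idom=n0
  n4: preds {n2,n3}: {n0,n1,n2} ∩ {n0,n1,n3} = {n0,n1}; idom=n1
  n5: preds {n2,n3}: {n0,n1,n2} ∩ {n0,n1,n3} = {n0,n1}; idom=n1
  n6: preds {n2,n4}: {n0,n1,n2} ∩ {n0,n1,n4} = {n0,n1}; idom=n1

Frontier:
  n1←n0: walk · to n0
  n1←n4: walk n4→n1 to n0
  n4←n2: walk n2 to n1
  n4←n3: walk n3 to n1
  n5←n2: walk n2 to n1
  n5←n3: walk n3 to n1
  n6←n2: walk n2 to n1
  n6←n4: walk n4 to n1
  DF(n0)=∅
  DF(n1)={n1}
  DF(n2)={n4,n5,n6}
  DF(n3)={n4,n5}
  DF(n4)={n1,n6}
  DF(n5)=∅
  DF(n6)=∅

DF(n3) = ["n4", "n5"]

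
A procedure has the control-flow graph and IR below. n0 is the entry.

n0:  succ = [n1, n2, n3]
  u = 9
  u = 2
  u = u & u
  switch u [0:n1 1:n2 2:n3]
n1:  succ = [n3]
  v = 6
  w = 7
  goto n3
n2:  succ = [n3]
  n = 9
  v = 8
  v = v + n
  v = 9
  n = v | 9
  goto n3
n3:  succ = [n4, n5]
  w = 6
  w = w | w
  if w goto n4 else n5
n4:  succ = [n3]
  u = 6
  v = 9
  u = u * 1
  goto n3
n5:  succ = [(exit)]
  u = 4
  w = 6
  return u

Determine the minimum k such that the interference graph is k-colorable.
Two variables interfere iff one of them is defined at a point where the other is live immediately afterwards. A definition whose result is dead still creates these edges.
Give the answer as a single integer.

Answer: 2

Analysis:
def/use:
  n0: {u} / ∅
  n1: {v,w} / ∅
  n2: {n,v} / ∅
  n3: {w} / ∅
  n4: {u,v} / ∅
  n5: {u,w} / ∅

Live sets:
  live n0: ∅→∅
  live n1: ∅→∅
  live n2: ∅→∅
  live n3: ∅→∅
  live n4: ∅→∅
  live n5: ∅→∅

Interference:
  n↔{v}
  u↔{v,w}
  v↔{n,u}
  w↔{u}

Chromatic number:
  lower bound: {n,v} mutually conflict ⇒ χ ≥ 2
  assign n→R0 u→R0 v→R1 w→R1 — no edge inside a register ⇒ χ ≤ 2
  χ = 2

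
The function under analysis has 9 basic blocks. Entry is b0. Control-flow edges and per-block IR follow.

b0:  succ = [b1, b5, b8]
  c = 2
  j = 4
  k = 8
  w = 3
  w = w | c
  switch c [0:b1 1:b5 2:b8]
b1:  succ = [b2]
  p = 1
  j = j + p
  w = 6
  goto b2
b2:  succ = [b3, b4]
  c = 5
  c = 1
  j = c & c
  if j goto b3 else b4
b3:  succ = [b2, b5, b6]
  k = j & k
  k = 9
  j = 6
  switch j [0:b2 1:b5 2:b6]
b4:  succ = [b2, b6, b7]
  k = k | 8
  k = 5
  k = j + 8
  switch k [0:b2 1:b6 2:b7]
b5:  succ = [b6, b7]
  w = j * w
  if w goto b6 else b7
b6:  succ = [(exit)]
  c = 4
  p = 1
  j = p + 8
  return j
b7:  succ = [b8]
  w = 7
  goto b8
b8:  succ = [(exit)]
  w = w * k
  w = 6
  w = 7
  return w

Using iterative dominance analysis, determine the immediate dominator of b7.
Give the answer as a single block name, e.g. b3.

Answer: b0

Analysis:
idom tree: b1←b0 b2←b1 b3←b2 b4←b2 b5←b0 b6←b0 b7←b0 b8←b0
Join-block Dom:
  b2: preds {b1,b3,b4}: {b0,b1} ∩ {b0,b1,b2,b3} ∩ {b0,b1,b2,b4} = {b0,b1}; idom=b1
  b5: preds {b0,b3}: {b0} ∩ {b0,b1,b2,b3} = {b0}; idom=b0
  b6: preds {b3,b4,b5}: {b0,b1,b2,b3} ∩ {b0,b1,b2,b4} ∩ {b0,b5} = {b0}; idom=b0
  b7: preds {b4,b5}: {b0,b1,b2,b4} ∩ {b0,b5} = {b0}; idom=b0
  b8: preds {b0,b7}: {b0} ∩ {b0,b7} = {b0}; idom=b0

idom(b7) = b0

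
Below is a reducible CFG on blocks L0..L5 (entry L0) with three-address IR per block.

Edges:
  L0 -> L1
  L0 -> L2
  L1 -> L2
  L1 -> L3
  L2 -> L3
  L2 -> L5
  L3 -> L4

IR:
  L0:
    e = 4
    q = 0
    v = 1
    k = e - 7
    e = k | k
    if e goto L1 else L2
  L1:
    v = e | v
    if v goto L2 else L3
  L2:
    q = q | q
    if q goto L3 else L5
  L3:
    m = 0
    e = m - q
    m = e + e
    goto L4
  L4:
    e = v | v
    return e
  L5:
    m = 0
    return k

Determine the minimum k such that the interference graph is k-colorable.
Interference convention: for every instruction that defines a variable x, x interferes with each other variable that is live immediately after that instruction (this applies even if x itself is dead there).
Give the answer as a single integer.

def/use:
  L0 def {e,k,q,v} use ∅
  L1 def {v} use {e,v}
  L2 def {q} use {q}
  L3 def {e,m} use {q}
  L4 def {e} use {v}
  L5 def {m} use {k}

Liveness:
  L0: in=∅ out={e,k,q,v}
  L1: in={e,k,q,v} out={k,q,v}
  L2: in={k,q,v} out={k,q,v}
  L3: in={q,v} out={v}
  L4: in={v} out=∅
  L5: in={k} out=∅

Interfere edges:
  e↔{k,q,v}
  k↔{e,m,q,v}
  m↔{k,q,v}
  q↔{e,k,m,v}
  v↔{e,k,m,q}

Registers:
  clique {e,k,q,v} ⇒ need ≥ 4
  assign e→R3 k→R0 m→R3 q→R1 v→R2 — no edge inside a register ⇒ χ ≤ 4
  χ = 4

Answer: 4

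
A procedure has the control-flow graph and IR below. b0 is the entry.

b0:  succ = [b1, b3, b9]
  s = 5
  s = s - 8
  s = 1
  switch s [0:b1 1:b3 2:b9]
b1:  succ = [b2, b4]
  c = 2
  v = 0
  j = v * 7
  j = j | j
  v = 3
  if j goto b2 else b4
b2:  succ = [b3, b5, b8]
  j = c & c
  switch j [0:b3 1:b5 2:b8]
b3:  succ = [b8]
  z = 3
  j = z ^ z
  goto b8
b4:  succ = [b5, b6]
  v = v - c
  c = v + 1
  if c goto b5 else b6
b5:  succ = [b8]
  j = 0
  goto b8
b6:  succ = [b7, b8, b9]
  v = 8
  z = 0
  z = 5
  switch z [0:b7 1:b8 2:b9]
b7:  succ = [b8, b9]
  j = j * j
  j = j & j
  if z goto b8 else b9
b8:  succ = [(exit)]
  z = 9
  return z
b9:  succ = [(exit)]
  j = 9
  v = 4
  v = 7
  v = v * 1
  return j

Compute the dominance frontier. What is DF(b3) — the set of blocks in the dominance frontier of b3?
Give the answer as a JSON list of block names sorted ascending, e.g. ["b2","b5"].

idom tree: b1←b0 b2←b1 b3←b0 b4←b1 b5←b1 b6←b4 b7←b6 b8←b0 b9←b0
Dom at joins:
  b3: preds {b0,b2}: {b0} ∩ {b0,b1,b2} = {b0}; idom=b0
  b5: preds {b2,b4}: {b0,b1,b2} ∩ {b0,b1,b4} = {b0,b1}; idom=b1
  b8: preds {b2,b3,b5,b6,b7}: {b0,b1,b2} ∩ {b0,b3} ∩ {b0,b1,b5} ∩ {b0,b1,b4,b6} ∩ {b0,b1,b4,b6,b7} = {b0}; idom=b0
  b9: preds {b0,b6,b7}: {b0} ∩ {b0,b1,b4,b6} ∩ {b0,b1,b4,b6,b7} = {b0}; idom=b0

DF derivation:
  b3←b0: walk · to b0
  b3←b2: walk b2→b1 to b0
  b5←b2: walk b2 to b1
  b5←b4: walk b4 to b1
  b8←b2: walk b2→b1 to b0
  b8←b3: walk b3 to b0
  b8←b5: walk b5→b1 to b0
  b8←b6: walk b6→b4→b1 to b0
  b8←b7: walk b7→b6→b4→b1 to b0
  b9←b0: walk · to b0
  b9←b6: walk b6→b4→b1 to b0
  b9←b7: walk b7→b6→b4→b1 to b0
  DF(b0)=∅
  DF(b1)={b3,b8,b9}
  DF(b2)={b3,b5,b8}
  DF(b3)={b8}
  DF(b4)={b5,b8,b9}
  DF(b5)={b8}
  DF(b6)={b8,b9}
  DF(b7)={b8,b9}
  DF(b8)=∅
  DF(b9)=∅

DF(b3) = ["b8"]

Answer: ["b8"]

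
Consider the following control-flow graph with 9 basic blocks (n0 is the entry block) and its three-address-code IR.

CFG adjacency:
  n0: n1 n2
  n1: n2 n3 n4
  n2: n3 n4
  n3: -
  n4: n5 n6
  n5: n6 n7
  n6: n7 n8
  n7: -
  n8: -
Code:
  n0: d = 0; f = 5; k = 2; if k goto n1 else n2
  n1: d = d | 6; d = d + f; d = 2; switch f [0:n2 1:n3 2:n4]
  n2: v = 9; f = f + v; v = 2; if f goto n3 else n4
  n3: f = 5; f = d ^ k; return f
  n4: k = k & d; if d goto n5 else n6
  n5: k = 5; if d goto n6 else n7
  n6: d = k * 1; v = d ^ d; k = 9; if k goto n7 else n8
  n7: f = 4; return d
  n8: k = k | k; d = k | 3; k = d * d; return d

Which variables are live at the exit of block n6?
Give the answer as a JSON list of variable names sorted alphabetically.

Block summaries:
  n0 def {d,f,k} use ∅
  n1 def {d} use {d,f}
  n2 def {f,v} use {f}
  n3 def {f} use {d,k}
  n4 def {k} use {d,k}
  n5 def {k} use {d}
  n6 def {d,k,v} use {k}
  n7 def {f} use {d}
  n8 def {d,k} use {k}

Live sets:
  n0 li=∅ lo={d,f,k}
  n1 li={d,f,k} lo={d,f,k}
  n2 li={d,f,k} lo={d,k}
  n3 li={d,k} lo=∅
  n4 li={d,k} lo={d,k}
  n5 li={d} lo={d,k}
  n6 li={k} lo={d,k}
  n7 li={d} lo=∅
  n8 li={k} lo=∅

live-out(n6) = ["d", "k"]

Answer: ["d", "k"]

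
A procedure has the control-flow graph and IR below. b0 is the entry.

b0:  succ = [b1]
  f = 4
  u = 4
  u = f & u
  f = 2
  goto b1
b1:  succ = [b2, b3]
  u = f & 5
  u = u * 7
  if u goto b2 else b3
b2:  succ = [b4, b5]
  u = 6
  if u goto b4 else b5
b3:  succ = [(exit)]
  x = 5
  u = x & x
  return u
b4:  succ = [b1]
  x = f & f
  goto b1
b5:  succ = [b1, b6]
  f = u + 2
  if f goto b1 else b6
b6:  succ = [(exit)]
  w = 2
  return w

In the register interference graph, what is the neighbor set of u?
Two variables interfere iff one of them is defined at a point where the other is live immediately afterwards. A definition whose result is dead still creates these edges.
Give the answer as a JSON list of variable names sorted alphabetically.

Answer: ["f"]

Analysis:
Per-block:
  b0 def {f,u} use ∅
  b1 def {u} use {f}
  b2 def {u} use ∅
  b3 def {u,x} use ∅
  b4 def {x} use {f}
  b5 def {f} use {u}
  b6 def {w} use ∅

Backward fixpoint:
  b0 li=∅ lo={f}
  b1 li={f} lo={f}
  b2 li={f} lo={f,u}
  b3 li=∅ lo=∅
  b4 li={f} lo={f}
  b5 li={u} lo={f}
  b6 li=∅ lo=∅

Conflict graph:
  f: {u,x}
  u: {f}
  w: ∅
  x: {f}

N(u) = ["f"]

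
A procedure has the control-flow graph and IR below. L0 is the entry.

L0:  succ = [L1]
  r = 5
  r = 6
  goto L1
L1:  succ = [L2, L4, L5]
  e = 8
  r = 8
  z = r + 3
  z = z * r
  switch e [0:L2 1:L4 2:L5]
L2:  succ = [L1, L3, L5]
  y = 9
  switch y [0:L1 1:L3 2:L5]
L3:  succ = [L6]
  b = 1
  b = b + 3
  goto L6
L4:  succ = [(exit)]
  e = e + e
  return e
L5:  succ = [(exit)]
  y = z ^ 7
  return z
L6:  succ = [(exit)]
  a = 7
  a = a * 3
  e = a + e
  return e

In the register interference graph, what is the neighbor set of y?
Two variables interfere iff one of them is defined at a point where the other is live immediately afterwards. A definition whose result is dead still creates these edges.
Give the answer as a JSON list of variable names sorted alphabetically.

Answer: ["e", "z"]

Derivation:
def/use:
  L0: {r} / ∅
  L1: {e,r,z} / ∅
  L2: {y} / ∅
  L3: {b} / ∅
  L4: {e} / {e}
  L5: {y} / {z}
  L6: {a,e} / {e}

Backward fixpoint:
  L0: in=∅ out=∅
  L1: in=∅ out={e,z}
  L2: in={e,z} out={e,z}
  L3: in={e} out={e}
  L4: in={e} out=∅
  L5: in={z} out=∅
  L6: in={e} out=∅

Interference:
  a — {e}
  b — {e}
  e — {a,b,r,y,z}
  r — {e,z}
  y — {e,z}
  z — {e,r,y}

N(y) = ["e", "z"]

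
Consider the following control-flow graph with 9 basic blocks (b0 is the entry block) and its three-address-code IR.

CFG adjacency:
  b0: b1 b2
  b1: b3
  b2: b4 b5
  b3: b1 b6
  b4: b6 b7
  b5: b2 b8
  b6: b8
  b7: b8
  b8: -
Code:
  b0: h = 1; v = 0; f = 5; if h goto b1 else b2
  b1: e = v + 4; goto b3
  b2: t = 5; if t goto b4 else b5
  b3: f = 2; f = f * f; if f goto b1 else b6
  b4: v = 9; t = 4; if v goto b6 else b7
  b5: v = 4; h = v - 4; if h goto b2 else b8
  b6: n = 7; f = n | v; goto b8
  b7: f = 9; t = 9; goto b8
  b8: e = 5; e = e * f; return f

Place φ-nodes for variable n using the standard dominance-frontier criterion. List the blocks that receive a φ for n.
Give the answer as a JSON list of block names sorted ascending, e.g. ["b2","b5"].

idom tree: b1←b0 b2←b0 b3←b1 b4←b2 b5←b2 b6←b0 b7←b4 b8←b0
Join-block Dom:
  b1: preds {b0,b3}: {b0} ∩ {b0,b1,b3} = {b0}; idom=b0
  b2: preds {b0,b5}: {b0} ∩ {b0,b2,b5} = {b0}; idom=b0
  b6: preds {b3,b4}: {b0,b1,b3} ∩ {b0,b2,b4} = {b0}; idom=b0
  b8: preds {b5,b6,b7}: {b0,b2,b5} ∩ {b0,b6} ∩ {b0,b2,b4,b7} = {b0}; idom=b0

Frontier:
  b1←b0: walk · to b0
  b1←b3: walk b3→b1 to b0
  b2←b0: walk · to b0
  b2←b5: walk b5→b2 to b0
  b6←b3: walk b3→b1 to b0
  b6←b4: walk b4→b2 to b0
  b8←b5: walk b5→b2 to b0
  b8←b6: walk b6 to b0
  b8←b7: walk b7→b4→b2 to b0
  DF(b0)=∅
  DF(b1)={b1,b6}
  DF(b2)={b2,b6,b8}
  DF(b3)={b1,b6}
  DF(b4)={b6,b8}
  DF(b5)={b2,b8}
  DF(b6)={b8}
  DF(b7)={b8}
  DF(b8)=∅

φ for n: defs {b6}
  DF⁺ = {b8}

Answer: ["b8"]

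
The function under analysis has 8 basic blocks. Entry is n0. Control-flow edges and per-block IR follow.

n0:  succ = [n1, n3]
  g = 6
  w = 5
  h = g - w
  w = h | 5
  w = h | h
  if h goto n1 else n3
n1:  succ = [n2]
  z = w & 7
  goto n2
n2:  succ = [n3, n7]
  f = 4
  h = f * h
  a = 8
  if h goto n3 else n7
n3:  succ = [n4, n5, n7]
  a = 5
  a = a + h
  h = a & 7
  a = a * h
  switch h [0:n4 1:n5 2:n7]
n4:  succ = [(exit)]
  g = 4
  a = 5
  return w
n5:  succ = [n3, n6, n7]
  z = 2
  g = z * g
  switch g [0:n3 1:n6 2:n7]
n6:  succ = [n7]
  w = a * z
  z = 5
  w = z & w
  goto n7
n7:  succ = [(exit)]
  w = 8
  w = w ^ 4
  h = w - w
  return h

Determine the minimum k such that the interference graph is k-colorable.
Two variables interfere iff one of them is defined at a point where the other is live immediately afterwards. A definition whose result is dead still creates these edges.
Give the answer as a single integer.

Answer: 5

Derivation:
Block summaries:
  n0: {g,h,w} / ∅
  n1: {z} / {w}
  n2: {a,f,h} / {h}
  n3: {a,h} / {h}
  n4: {a,g} / {w}
  n5: {g,z} / {g}
  n6: {w,z} / {a,z}
  n7: {h,w} / ∅

Live sets:
  n0 li=∅ lo={g,h,w}
  n1 li={g,h,w} lo={g,h,w}
  n2 li={g,h,w} lo={g,h,w}
  n3 li={g,h,w} lo={a,g,h,w}
  n4 li={w} lo=∅
  n5 li={a,g,h,w} lo={a,g,h,w,z}
  n6 li={a,z} lo=∅
  n7 li=∅ lo=∅

Interfere edges:
  a — {g,h,w,z}
  f — {g,h,w}
  g — {a,f,h,w,z}
  h — {a,f,g,w,z}
  w — {a,f,g,h,z}
  z — {a,g,h,w}

Colouring:
  lower bound: {a,g,h,w,z} mutually conflict ⇒ χ ≥ 5
  5-colouring: c0={g}  c1={h}  c2={w}  c3={a,f}  c4={z}
  χ = 5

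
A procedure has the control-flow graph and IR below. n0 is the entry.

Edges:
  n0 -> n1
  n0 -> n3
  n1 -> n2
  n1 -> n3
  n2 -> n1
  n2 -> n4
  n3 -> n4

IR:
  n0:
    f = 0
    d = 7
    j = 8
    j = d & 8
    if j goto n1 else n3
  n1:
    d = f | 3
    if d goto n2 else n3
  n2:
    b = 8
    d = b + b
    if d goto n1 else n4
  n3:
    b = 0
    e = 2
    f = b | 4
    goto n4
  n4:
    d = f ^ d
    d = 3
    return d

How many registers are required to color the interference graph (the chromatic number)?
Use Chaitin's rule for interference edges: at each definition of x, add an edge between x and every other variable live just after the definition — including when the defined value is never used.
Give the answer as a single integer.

def/use:
  n0 def {d,f,j} use ∅
  n1 def {d} use {f}
  n2 def {b,d} use ∅
  n3 def {b,e,f} use ∅
  n4 def {d} use {d,f}

Backward fixpoint:
  live n0: ∅→{d,f}
  live n1: {f}→{d,f}
  live n2: {f}→{d,f}
  live n3: {d}→{d,f}
  live n4: {d,f}→∅

Interfere edges:
  b — {d,e,f}
  d — {b,e,f,j}
  e — {b,d}
  f — {b,d,j}
  j — {d,f}

Registers:
  lower bound: {b,d,e} mutually conflict ⇒ χ ≥ 3
  assign b→r1 d→r0 e→r2 f→r2 j→r1 — no edge inside a register ⇒ χ ≤ 3
  χ = 3

Answer: 3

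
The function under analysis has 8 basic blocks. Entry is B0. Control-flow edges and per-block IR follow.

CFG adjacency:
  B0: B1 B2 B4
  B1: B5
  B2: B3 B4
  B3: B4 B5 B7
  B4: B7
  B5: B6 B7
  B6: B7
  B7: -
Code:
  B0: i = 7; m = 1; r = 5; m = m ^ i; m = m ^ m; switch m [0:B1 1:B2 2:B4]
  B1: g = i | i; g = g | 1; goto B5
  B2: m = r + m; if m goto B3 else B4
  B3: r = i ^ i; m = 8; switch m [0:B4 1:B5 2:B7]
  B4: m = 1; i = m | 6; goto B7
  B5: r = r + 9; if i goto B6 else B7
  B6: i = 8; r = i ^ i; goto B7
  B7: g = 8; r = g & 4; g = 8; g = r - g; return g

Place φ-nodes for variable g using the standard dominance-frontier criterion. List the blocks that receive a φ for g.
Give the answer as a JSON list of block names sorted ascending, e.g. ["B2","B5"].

idom tree: B1←B0 B2←B0 B3←B2 B4←B0 B5←B0 B6←B5 B7←B0
Dom at joins:
  B4: preds {B0,B2,B3}: {B0} ∩ {B0,B2} ∩ {B0,B2,B3} = {B0}; idom=B0
  B5: preds {B1,B3}: {B0,B1} ∩ {B0,B2,B3} = {B0}; idom=B0
  B7: preds {B3,B4,B5,B6}: {B0,B2,B3} ∩ {B0,B4} ∩ {B0,B5} ∩ {B0,B5,B6} = {B0}; idom=B0

DF derivation:
  join B4 pred B0: · stop@B0
  join B4 pred B2: B2 stop@B0
  join B4 pred B3: B3→B2 stop@B0
  join B5 pred B1: B1 stop@B0
  join B5 pred B3: B3→B2 stop@B0
  join B7 pred B3: B3→B2 stop@B0
  join B7 pred B4: B4 stop@B0
  join B7 pred B5: B5 stop@B0
  join B7 pred B6: B6→B5 stop@B0
  B0: DF=∅
  B1: DF={B5}
  B2: DF={B4,B5,B7}
  B3: DF={B4,B5,B7}
  B4: DF={B7}
  B5: DF={B7}
  B6: DF={B7}
  B7: DF=∅

φ for g: defs {B1,B7}
  DF⁺ = {B5,B7}

Answer: ["B5", "B7"]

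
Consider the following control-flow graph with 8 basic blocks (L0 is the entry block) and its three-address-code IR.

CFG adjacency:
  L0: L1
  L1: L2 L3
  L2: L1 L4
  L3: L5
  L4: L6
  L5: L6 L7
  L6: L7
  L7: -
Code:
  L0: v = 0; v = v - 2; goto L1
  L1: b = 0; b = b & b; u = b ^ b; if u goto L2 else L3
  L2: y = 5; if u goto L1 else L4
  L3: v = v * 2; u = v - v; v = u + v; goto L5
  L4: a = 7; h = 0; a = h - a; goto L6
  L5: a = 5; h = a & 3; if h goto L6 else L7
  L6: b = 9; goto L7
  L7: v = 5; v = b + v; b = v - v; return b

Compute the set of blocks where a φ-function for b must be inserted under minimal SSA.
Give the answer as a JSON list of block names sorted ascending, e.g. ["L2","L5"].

idom tree: L1←L0 L2←L1 L3←L1 L4←L2 L5←L3 L6←L1 L7←L1
Dom∩ at merges:
  L1: preds {L0,L2}: {L0} ∩ {L0,L1,L2} = {L0}; idom=L0
  L6: preds {L4,L5}: {L0,L1,L2,L4} ∩ {L0,L1,L3,L5} = {L0,L1}; idom=L1
  L7: preds {L5,L6}: {L0,L1,L3,L5} ∩ {L0,L1,L6} = {L0,L1}; idom=L1

Frontier:
  L1←L0: walk · to L0
  L1←L2: walk L2→L1 to L0
  L6←L4: walk L4→L2 to L1
  L6←L5: walk L5→L3 to L1
  L7←L5: walk L5→L3 to L1
  L7←L6: walk L6 to L1
  DF(L0)=∅
  DF(L1)={L1}
  DF(L2)={L1,L6}
  DF(L3)={L6,L7}
  DF(L4)={L6}
  DF(L5)={L6,L7}
  DF(L6)={L7}
  DF(L7)=∅

φ for b: defs {L1,L6,L7}
  DF⁺ = {L1,L7}

Answer: ["L1", "L7"]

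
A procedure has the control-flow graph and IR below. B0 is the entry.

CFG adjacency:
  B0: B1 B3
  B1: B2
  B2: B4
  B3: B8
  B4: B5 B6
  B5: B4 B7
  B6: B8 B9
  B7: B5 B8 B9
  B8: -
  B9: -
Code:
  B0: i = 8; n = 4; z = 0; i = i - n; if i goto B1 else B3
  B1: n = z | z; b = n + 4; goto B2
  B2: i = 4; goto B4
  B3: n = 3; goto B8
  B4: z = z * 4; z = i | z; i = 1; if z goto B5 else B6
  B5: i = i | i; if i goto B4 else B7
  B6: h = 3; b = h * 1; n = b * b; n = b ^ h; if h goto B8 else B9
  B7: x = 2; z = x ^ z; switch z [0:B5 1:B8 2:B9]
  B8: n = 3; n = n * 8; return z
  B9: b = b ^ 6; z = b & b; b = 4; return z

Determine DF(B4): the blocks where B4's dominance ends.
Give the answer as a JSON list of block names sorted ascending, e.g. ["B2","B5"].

Answer: ["B4", "B8"]

Analysis:
idom tree: B1←B0 B2←B1 B3←B0 B4←B2 B5←B4 B6←B4 B7←B5 B8←B0 B9←B4
Dom∩ at merges:
  B4: preds {B2,B5}: {B0,B1,B2} ∩ {B0,B1,B2,B4,B5} = {B0,B1,B2}; idom=B2
  B5: preds {B4,B7}: {B0,B1,B2,B4} ∩ {B0,B1,B2,B4,B5,B7} = {B0,B1,B2,B4}; idom=B4
  B8: preds {B3,B6,B7}: {B0,B3} ∩ {B0,B1,B2,B4,B6} ∩ {B0,B1,B2,B4,B5,B7} = {B0}; idom=B0
  B9: preds {B6,B7}: {B0,B1,B2,B4,B6} ∩ {B0,B1,B2,B4,B5,B7} = {B0,B1,B2,B4}; idom=B4

DF derivation:
  B4←B2: walk · to B2
  B4←B5: walk B5→B4 to B2
  B5←B4: walk · to B4
  B5←B7: walk B7→B5 to B4
  B8←B3: walk B3 to B0
  B8←B6: walk B6→B4→B2→B1 to B0
  B8←B7: walk B7→B5→B4→B2→B1 to B0
  B9←B6: walk B6 to B4
  B9←B7: walk B7→B5 to B4
  B0 → ∅
  B1 → {B8}
  B2 → {B8}
  B3 → {B8}
  B4 → {B4,B8}
  B5 → {B4,B5,B8,B9}
  B6 → {B8,B9}
  B7 → {B5,B8,B9}
  B8 → ∅
  B9 → ∅

DF(B4) = ["B4", "B8"]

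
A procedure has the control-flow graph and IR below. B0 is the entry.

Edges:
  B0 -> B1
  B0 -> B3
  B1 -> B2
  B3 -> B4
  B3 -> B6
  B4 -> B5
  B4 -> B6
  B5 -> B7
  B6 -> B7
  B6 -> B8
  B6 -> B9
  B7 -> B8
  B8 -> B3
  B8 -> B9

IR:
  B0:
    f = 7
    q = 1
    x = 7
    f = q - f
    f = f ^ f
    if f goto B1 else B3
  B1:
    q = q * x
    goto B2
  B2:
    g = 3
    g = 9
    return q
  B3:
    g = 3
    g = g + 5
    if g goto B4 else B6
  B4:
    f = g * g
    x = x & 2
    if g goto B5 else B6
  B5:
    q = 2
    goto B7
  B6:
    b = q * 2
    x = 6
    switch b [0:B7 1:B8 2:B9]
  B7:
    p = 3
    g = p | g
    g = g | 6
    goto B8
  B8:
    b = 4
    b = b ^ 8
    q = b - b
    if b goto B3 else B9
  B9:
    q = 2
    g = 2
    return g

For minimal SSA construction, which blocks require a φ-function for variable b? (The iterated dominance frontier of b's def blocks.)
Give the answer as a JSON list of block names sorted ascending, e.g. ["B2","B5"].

idom tree: B1←B0 B2←B1 B3←B0 B4←B3 B5←B4 B6←B3 B7←B3 B8←B3 B9←B3
Dom∩ at merges:
  B3: preds {B0,B8}: {B0} ∩ {B0,B3,B8} = {B0}; idom=B0
  B6: preds {B3,B4}: {B0,B3} ∩ {B0,B3,B4} = {B0,B3}; idom=B3
  B7: preds {B5,B6}: {B0,B3,B4,B5} ∩ {B0,B3,B6} = {B0,B3}; idom=B3
  B8: preds {B6,B7}: {B0,B3,B6} ∩ {B0,B3,B7} = {B0,B3}; idom=B3
  B9: preds {B6,B8}: {B0,B3,B6} ∩ {B0,B3,B8} = {B0,B3}; idom=B3

DF derivation:
  join B3 pred B0: · stop@B0
  join B3 pred B8: B8→B3 stop@B0
  join B6 pred B3: · stop@B3
  join B6 pred B4: B4 stop@B3
  join B7 pred B5: B5→B4 stop@B3
  join B7 pred B6: B6 stop@B3
  join B8 pred B6: B6 stop@B3
  join B8 pred B7: B7 stop@B3
  join B9 pred B6: B6 stop@B3
  join B9 pred B8: B8 stop@B3
  B0 → ∅
  B1 → ∅
  B2 → ∅
  B3 → {B3}
  B4 → {B6,B7}
  B5 → {B7}
  B6 → {B7,B8,B9}
  B7 → {B8}
  B8 → {B3,B9}
  B9 → ∅

φ for b: defs {B6,B8}
  DF⁺ = {B3,B7,B8,B9}

Answer: ["B3", "B7", "B8", "B9"]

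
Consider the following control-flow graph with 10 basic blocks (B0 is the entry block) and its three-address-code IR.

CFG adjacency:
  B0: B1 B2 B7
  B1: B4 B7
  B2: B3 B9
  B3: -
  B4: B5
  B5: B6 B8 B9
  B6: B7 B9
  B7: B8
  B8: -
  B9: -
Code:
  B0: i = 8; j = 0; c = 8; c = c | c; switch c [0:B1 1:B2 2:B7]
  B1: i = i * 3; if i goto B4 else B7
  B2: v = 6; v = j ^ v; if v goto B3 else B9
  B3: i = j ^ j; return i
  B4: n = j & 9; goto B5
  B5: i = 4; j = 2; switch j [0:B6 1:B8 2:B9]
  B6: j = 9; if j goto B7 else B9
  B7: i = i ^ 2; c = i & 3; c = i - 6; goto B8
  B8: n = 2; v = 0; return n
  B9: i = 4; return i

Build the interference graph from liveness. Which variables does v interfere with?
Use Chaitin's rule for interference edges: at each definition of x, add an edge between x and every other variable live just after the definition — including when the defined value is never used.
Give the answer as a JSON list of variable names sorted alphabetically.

def/use:
  B0: def={c,i,j} ue=∅
  B1: def={i} ue={i}
  B2: def={v} ue={j}
  B3: def={i} ue={j}
  B4: def={n} ue={j}
  B5: def={i,j} ue=∅
  B6: def={j} ue=∅
  B7: def={c,i} ue={i}
  B8: def={n,v} ue=∅
  B9: def={i} ue=∅

Backward fixpoint:
  live B0: ∅→{i,j}
  live B1: {i,j}→{i,j}
  live B2: {j}→{j}
  live B3: {j}→∅
  live B4: {j}→∅
  live B5: ∅→{i}
  live B6: {i}→{i}
  live B7: {i}→∅
  live B8: ∅→∅
  live B9: ∅→∅

Conflict graph:
  c: {i,j}
  i: {c,j}
  j: {c,i,v}
  n: {v}
  v: {j,n}

N(v) = ["j", "n"]

Answer: ["j", "n"]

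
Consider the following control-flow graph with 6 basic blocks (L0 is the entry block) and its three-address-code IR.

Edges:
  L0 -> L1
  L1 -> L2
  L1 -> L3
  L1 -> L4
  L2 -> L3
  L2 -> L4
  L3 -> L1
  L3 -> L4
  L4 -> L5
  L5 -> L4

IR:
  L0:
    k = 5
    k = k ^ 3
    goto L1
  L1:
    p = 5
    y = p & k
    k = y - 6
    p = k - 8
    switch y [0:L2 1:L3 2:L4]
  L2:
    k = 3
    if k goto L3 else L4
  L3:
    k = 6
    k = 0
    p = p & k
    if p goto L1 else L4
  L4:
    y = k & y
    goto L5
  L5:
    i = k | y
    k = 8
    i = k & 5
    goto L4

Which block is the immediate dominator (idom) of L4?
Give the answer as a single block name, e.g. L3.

idom tree: L1←L0 L2←L1 L3←L1 L4←L1 L5←L4
Join-block Dom:
  L1: preds {L0,L3}: {L0} ∩ {L0,L1,L3} = {L0}; idom=L0
  L3: preds {L1,L2}: {L0,L1} ∩ {L0,L1,L2} = {L0,L1}; idom=L1
  L4: preds {L1,L2,L3,L5}: {L0,L1} ∩ {L0,L1,L2} ∩ {L0,L1,L3} ∩ {L0,L1,L4,L5} = {L0,L1}; idom=L1

idom(L4) = L1

Answer: L1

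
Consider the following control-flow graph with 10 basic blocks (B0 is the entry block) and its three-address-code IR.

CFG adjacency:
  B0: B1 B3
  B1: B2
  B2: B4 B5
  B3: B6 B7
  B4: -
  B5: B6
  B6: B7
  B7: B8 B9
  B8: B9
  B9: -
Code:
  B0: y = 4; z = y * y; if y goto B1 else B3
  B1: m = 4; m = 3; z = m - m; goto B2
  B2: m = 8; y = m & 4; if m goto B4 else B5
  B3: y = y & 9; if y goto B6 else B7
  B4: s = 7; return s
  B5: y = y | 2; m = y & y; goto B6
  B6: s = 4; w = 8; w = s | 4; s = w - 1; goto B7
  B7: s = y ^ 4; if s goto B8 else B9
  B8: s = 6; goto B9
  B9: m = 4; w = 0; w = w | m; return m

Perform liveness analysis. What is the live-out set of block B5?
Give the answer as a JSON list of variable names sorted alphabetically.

Per-block:
  B0: {y,z} / ∅
  B1: {m,z} / ∅
  B2: {m,y} / ∅
  B3: {y} / {y}
  B4: {s} / ∅
  B5: {m,y} / {y}
  B6: {s,w} / ∅
  B7: {s} / {y}
  B8: {s} / ∅
  B9: {m,w} / ∅

Live sets:
  live B0: ∅→{y}
  live B1: ∅→∅
  live B2: ∅→{y}
  live B3: {y}→{y}
  live B4: ∅→∅
  live B5: {y}→{y}
  live B6: {y}→{y}
  live B7: {y}→∅
  live B8: ∅→∅
  live B9: ∅→∅

live-out(B5) = ["y"]

Answer: ["y"]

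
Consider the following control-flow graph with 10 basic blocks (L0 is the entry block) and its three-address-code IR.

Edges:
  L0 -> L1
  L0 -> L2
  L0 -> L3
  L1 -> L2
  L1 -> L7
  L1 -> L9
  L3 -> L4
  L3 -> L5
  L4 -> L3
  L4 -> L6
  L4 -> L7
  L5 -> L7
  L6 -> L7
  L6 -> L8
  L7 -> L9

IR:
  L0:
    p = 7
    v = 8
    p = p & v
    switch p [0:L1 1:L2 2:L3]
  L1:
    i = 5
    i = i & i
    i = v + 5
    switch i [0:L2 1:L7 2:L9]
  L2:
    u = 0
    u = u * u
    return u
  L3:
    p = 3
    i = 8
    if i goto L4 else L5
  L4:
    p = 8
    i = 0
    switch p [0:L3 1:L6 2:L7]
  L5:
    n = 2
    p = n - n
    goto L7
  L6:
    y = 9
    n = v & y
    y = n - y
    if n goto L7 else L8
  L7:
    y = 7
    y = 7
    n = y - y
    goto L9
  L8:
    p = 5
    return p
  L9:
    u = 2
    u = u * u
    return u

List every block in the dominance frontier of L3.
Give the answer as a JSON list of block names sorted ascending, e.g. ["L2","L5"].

Answer: ["L3", "L7"]

Derivation:
idom tree: L1←L0 L2←L0 L3←L0 L4←L3 L5←L3 L6←L4 L7←L0 L8←L6 L9←L0
Dom at joins:
  L2: preds {L0,L1}: {L0} ∩ {L0,L1} = {L0}; idom=L0
  L3: preds {L0,L4}: {L0} ∩ {L0,L3,L4} = {L0}; idom=L0
  L7: preds {L1,L4,L5,L6}: {L0,L1} ∩ {L0,L3,L4} ∩ {L0,L3,L5} ∩ {L0,L3,L4,L6} = {L0}; idom=L0
  L9: preds {L1,L7}: {L0,L1} ∩ {L0,L7} = {L0}; idom=L0

DF derivation:
  L2←L0: walk · to L0
  L2←L1: walk L1 to L0
  L3←L0: walk · to L0
  L3←L4: walk L4→L3 to L0
  L7←L1: walk L1 to L0
  L7←L4: walk L4→L3 to L0
  L7←L5: walk L5→L3 to L0
  L7←L6: walk L6→L4→L3 to L0
  L9←L1: walk L1 to L0
  L9←L7: walk L7 to L0
  DF(L0)=∅
  DF(L1)={L2,L7,L9}
  DF(L2)=∅
  DF(L3)={L3,L7}
  DF(L4)={L3,L7}
  DF(L5)={L7}
  DF(L6)={L7}
  DF(L7)={L9}
  DF(L8)=∅
  DF(L9)=∅

DF(L3) = ["L3", "L7"]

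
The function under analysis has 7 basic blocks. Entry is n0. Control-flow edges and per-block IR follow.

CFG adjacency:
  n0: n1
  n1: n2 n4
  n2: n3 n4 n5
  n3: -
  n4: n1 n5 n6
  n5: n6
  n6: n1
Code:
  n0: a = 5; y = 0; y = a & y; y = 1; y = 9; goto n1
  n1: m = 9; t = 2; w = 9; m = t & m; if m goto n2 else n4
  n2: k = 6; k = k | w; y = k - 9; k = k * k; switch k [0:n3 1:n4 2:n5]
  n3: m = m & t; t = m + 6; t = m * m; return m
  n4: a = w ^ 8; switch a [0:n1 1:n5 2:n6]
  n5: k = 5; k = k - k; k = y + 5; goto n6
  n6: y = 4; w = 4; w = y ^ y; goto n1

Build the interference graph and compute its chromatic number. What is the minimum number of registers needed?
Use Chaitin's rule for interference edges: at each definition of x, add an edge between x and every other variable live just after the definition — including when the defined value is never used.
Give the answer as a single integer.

Answer: 5

Working:
def/use:
  n0 def {a,y} use ∅
  n1 def {m,t,w} use ∅
  n2 def {k,y} use {w}
  n3 def {m,t} use {m,t}
  n4 def {a} use {w}
  n5 def {k} use {y}
  n6 def {w,y} use ∅

Liveness:
  n0: in=∅ out={y}
  n1: in={y} out={m,t,w,y}
  n2: in={m,t,w} out={m,t,w,y}
  n3: in={m,t} out=∅
  n4: in={w,y} out={y}
  n5: in={y} out=∅
  n6: in=∅ out={y}

Conflict graph:
  a↔{y}
  k↔{m,t,w,y}
  m↔{k,t,w,y}
  t↔{k,m,w,y}
  w↔{k,m,t,y}
  y↔{a,k,m,t,w}

Registers:
  clique {k,m,t,w,y} ⇒ need ≥ 5
  assign a→r1 k→r1 m→r2 t→r3 w→r4 y→r0 — no edge inside a register ⇒ χ ≤ 5
  χ = 5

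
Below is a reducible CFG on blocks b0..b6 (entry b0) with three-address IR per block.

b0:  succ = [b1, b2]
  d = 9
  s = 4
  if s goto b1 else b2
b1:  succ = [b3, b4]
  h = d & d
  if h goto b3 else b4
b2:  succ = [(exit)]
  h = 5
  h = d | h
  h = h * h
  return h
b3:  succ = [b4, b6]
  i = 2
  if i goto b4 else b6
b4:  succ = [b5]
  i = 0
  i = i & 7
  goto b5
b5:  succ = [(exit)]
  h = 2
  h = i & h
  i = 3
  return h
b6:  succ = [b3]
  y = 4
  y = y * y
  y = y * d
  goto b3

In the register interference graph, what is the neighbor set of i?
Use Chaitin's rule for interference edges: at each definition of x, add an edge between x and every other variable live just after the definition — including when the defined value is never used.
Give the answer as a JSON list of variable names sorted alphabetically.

Per-block:
  b0 def {d,s} use ∅
  b1 def {h} use {d}
  b2 def {h} use {d}
  b3 def {i} use ∅
  b4 def {i} use ∅
  b5 def {h,i} use {i}
  b6 def {y} use {d}

Liveness:
  live b0: ∅→{d}
  live b1: {d}→{d}
  live b2: {d}→∅
  live b3: {d}→{d}
  live b4: ∅→{i}
  live b5: {i}→∅
  live b6: {d}→{d}

Interfere edges:
  d — {h,i,s,y}
  h — {d,i}
  i — {d,h}
  s — {d}
  y — {d}

N(i) = ["d", "h"]

Answer: ["d", "h"]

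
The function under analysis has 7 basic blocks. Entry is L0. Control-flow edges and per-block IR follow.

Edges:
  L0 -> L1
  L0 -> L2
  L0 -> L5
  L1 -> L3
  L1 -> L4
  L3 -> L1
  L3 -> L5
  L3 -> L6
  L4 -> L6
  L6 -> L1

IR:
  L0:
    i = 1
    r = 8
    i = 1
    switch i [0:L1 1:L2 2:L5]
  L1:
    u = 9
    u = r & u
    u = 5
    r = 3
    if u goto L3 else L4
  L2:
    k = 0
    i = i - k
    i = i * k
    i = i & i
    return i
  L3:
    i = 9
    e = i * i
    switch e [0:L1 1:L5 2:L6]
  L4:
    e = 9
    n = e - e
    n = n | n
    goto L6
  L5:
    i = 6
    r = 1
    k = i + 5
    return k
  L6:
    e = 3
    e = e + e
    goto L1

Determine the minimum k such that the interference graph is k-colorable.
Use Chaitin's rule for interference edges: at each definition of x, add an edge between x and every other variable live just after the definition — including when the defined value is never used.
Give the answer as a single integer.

Answer: 2

Derivation:
def/use:
  L0 def {i,r} use ∅
  L1 def {r,u} use {r}
  L2 def {i,k} use {i}
  L3 def {e,i} use ∅
  L4 def {e,n} use ∅
  L5 def {i,k,r} use ∅
  L6 def {e} use ∅

Live sets:
  L0: in=∅ out={i,r}
  L1: in={r} out={r}
  L2: in={i} out=∅
  L3: in={r} out={r}
  L4: in={r} out={r}
  L5: in=∅ out=∅
  L6: in={r} out={r}

Interfere edges:
  e↔{r}
  i↔{k,r}
  k↔{i}
  n↔{r}
  r↔{e,i,n,u}
  u↔{r}

Colouring:
  lower bound: {e,r} mutually conflict ⇒ χ ≥ 2
  2-colouring: r0={k,r}  r1={e,i,n,u}
  χ = 2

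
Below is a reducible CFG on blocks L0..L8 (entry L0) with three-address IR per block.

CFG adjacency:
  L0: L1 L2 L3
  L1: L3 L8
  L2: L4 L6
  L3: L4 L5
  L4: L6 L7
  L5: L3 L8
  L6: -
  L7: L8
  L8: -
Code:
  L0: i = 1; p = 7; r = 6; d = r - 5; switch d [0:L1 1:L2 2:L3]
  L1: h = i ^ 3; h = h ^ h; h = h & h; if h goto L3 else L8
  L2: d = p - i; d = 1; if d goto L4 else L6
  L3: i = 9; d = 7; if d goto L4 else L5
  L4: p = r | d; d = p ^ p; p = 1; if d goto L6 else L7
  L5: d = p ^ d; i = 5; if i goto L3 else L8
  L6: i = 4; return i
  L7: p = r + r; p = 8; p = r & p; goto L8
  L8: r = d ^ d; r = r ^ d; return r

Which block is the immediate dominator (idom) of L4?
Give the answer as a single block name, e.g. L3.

idom tree: L1←L0 L2←L0 L3←L0 L4←L0 L5←L3 L6←L0 L7←L4 L8←L0
Dom∩ at merges:
  L3: preds {L0,L1,L5}: {L0} ∩ {L0,L1} ∩ {L0,L3,L5} = {L0}; idom=L0
  L4: preds {L2,L3}: {L0,L2} ∩ {L0,L3} = {L0}; idom=L0
  L6: preds {L2,L4}: {L0,L2} ∩ {L0,L4} = {L0}; idom=L0
  L8: preds {L1,L5,L7}: {L0,L1} ∩ {L0,L3,L5} ∩ {L0,L4,L7} = {L0}; idom=L0

idom(L4) = L0

Answer: L0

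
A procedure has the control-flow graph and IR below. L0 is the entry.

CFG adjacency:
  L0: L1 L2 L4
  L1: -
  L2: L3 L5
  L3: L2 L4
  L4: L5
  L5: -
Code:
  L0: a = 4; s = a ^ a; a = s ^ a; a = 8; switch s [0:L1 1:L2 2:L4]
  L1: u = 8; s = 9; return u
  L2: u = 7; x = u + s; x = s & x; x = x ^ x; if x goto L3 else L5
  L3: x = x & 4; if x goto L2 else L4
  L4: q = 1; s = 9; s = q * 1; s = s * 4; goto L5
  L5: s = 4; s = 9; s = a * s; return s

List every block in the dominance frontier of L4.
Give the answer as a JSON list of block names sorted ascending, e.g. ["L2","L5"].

Answer: ["L5"]

Analysis:
idom tree: L1←L0 L2←L0 L3←L2 L4←L0 L5←L0
Join-block Dom:
  L2: preds {L0,L3}: {L0} ∩ {L0,L2,L3} = {L0}; idom=L0
  L4: preds {L0,L3}: {L0} ∩ {L0,L2,L3} = {L0}; idom=L0
  L5: preds {L2,L4}: {L0,L2} ∩ {L0,L4} = {L0}; idom=L0

DF derivation:
  L2←L0: walk · to L0
  L2←L3: walk L3→L2 to L0
  L4←L0: walk · to L0
  L4←L3: walk L3→L2 to L0
  L5←L2: walk L2 to L0
  L5←L4: walk L4 to L0
  L0 → ∅
  L1 → ∅
  L2 → {L2,L4,L5}
  L3 → {L2,L4}
  L4 → {L5}
  L5 → ∅

DF(L4) = ["L5"]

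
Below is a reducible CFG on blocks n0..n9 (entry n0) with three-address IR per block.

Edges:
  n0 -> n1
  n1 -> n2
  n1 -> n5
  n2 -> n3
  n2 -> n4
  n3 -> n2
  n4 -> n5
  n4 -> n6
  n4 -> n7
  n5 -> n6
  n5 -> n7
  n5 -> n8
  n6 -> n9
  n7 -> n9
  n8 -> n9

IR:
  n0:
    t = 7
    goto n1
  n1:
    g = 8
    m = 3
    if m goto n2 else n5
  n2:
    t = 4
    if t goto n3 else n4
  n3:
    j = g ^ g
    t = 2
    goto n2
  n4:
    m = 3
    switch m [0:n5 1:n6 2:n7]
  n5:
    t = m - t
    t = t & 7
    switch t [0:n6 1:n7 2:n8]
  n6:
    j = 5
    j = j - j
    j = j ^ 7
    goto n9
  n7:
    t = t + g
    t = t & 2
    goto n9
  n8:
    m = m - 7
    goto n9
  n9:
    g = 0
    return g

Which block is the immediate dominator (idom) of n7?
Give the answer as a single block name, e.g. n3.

idom tree: n1←n0 n2←n1 n3←n2 n4←n2 n5←n1 n6←n1 n7←n1 n8←n5 n9←n1
Dom at joins:
  n2: preds {n1,n3}: {n0,n1} ∩ {n0,n1,n2,n3} = {n0,n1}; idom=n1
  n5: preds {n1,n4}: {n0,n1} ∩ {n0,n1,n2,n4} = {n0,n1}; idom=n1
  n6: preds {n4,n5}: {n0,n1,n2,n4} ∩ {n0,n1,n5} = {n0,n1}; idom=n1
  n7: preds {n4,n5}: {n0,n1,n2,n4} ∩ {n0,n1,n5} = {n0,n1}; idom=n1
  n9: preds {n6,n7,n8}: {n0,n1,n6} ∩ {n0,n1,n7} ∩ {n0,n1,n5,n8} = {n0,n1}; idom=n1

idom(n7) = n1

Answer: n1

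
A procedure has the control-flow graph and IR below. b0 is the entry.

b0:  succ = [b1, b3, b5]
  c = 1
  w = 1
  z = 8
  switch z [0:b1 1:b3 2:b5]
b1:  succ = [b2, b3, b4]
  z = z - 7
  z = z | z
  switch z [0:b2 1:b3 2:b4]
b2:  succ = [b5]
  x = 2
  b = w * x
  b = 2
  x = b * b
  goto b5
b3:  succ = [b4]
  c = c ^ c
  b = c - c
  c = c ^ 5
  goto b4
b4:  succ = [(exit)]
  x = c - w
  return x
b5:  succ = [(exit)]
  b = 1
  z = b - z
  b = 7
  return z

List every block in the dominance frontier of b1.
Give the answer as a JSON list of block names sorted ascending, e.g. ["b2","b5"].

idom tree: b1←b0 b2←b1 b3←b0 b4←b0 b5←b0
Dom at joins:
  b3: preds {b0,b1}: {b0} ∩ {b0,b1} = {b0}; idom=b0
  b4: preds {b1,b3}: {b0,b1} ∩ {b0,b3} = {b0}; idom=b0
  b5: preds {b0,b2}: {b0} ∩ {b0,b1,b2} = {b0}; idom=b0

DF walk-up:
  b3←b0: walk · to b0
  b3←b1: walk b1 to b0
  b4←b1: walk b1 to b0
  b4←b3: walk b3 to b0
  b5←b0: walk · to b0
  b5←b2: walk b2→b1 to b0
  DF(b0)=∅
  DF(b1)={b3,b4,b5}
  DF(b2)={b5}
  DF(b3)={b4}
  DF(b4)=∅
  DF(b5)=∅

DF(b1) = ["b3", "b4", "b5"]

Answer: ["b3", "b4", "b5"]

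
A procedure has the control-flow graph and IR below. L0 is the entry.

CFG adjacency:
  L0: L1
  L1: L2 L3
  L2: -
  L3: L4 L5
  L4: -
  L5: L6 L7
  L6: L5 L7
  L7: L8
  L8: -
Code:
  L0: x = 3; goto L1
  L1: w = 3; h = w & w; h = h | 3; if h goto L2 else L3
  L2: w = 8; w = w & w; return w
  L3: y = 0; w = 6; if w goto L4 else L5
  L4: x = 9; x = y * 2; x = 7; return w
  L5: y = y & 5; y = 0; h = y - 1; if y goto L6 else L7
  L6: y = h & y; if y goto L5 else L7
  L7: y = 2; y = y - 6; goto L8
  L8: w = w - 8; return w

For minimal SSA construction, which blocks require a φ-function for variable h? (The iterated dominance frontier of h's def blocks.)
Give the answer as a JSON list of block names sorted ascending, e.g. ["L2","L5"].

Answer: ["L5"]

Working:
idom tree: L1←L0 L2←L1 L3←L1 L4←L3 L5←L3 L6←L5 L7←L5 L8←L7
Dom∩ at merges:
  L5: preds {L3,L6}: {L0,L1,L3} ∩ {L0,L1,L3,L5,L6} = {L0,L1,L3}; idom=L3
  L7: preds {L5,L6}: {L0,L1,L3,L5} ∩ {L0,L1,L3,L5,L6} = {L0,L1,L3,L5}; idom=L5

DF walk-up:
  join L5 pred L3: · stop@L3
  join L5 pred L6: L6→L5 stop@L3
  join L7 pred L5: · stop@L5
  join L7 pred L6: L6 stop@L5
  L0 → ∅
  L1 → ∅
  L2 → ∅
  L3 → ∅
  L4 → ∅
  L5 → {L5}
  L6 → {L5,L7}
  L7 → ∅
  L8 → ∅

φ for h: defs {L1,L5}
  DF⁺ = {L5}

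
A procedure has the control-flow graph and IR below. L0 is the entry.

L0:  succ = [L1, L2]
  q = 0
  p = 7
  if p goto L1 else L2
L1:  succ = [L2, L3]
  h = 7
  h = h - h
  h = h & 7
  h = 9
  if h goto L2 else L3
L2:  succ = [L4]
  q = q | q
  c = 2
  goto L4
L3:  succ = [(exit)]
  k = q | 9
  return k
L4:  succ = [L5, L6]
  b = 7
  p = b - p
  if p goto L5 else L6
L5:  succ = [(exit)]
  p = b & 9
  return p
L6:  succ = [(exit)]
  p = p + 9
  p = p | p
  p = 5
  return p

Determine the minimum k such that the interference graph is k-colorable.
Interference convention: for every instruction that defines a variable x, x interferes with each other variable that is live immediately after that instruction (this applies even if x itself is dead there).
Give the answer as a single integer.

Block summaries:
  L0 def {p,q} use ∅
  L1 def {h} use ∅
  L2 def {c,q} use {q}
  L3 def {k} use {q}
  L4 def {b,p} use {p}
  L5 def {p} use {b}
  L6 def {p} use {p}

Liveness:
  L0 li=∅ lo={p,q}
  L1 li={p,q} lo={p,q}
  L2 li={p,q} lo={p}
  L3 li={q} lo=∅
  L4 li={p} lo={b,p}
  L5 li={b} lo=∅
  L6 li={p} lo=∅

Interference:
  b — {p}
  c — {p}
  h — {p,q}
  k — ∅
  p — {b,c,h,q}
  q — {h,p}

Chromatic number:
  clique {h,p,q} ⇒ need ≥ 3
  3-colouring: r0={k,p}  r1={b,c,h}  r2={q}
  χ = 3

Answer: 3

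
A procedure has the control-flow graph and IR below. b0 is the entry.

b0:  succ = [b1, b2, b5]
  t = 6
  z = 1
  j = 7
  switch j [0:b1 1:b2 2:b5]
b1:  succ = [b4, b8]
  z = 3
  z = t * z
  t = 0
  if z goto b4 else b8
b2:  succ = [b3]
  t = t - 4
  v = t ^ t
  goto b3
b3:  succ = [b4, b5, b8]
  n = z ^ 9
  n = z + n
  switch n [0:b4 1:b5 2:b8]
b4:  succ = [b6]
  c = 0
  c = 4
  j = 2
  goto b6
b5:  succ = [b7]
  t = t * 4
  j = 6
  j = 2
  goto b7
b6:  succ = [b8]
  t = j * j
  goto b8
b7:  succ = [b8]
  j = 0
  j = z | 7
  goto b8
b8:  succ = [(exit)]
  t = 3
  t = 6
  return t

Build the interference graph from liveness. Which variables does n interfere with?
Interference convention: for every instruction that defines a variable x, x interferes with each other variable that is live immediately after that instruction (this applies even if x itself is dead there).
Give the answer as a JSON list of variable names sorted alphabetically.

Per-block:
  b0 def {j,t,z} use ∅
  b1 def {t,z} use {t}
  b2 def {t,v} use {t}
  b3 def {n} use {z}
  b4 def {c,j} use ∅
  b5 def {j,t} use {t}
  b6 def {t} use {j}
  b7 def {j} use {z}
  b8 def {t} use ∅

Live sets:
  live b0: ∅→{t,z}
  live b1: {t}→∅
  live b2: {t,z}→{t,z}
  live b3: {t,z}→{t,z}
  live b4: ∅→{j}
  live b5: {t,z}→{z}
  live b6: {j}→∅
  live b7: {z}→∅
  live b8: ∅→∅

Conflict graph:
  c — ∅
  j — {t,z}
  n — {t,z}
  t — {j,n,v,z}
  v — {t,z}
  z — {j,n,t,v}

N(n) = ["t", "z"]

Answer: ["t", "z"]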